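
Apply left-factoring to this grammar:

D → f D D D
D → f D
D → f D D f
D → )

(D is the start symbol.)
D → f D D'
D' → D D''
D'' → D
D'' → f
D' → ε
D → )

Left-factoring transforms A → αβ₁ | αβ₂ into A → αA' and A' → β₁ | β₂
(α is the longest common prefix among the alternatives). Repeat until
no nonterminal has two alternatives with a common prefix.

Round 1: D has alternatives sharing prefix 'f D'. Introduce D': D → f D D'
  Add: D' → D D
  Add: D' → ε
  Add: D' → D f

Round 2: D' has alternatives sharing prefix 'D'. Introduce D'': D' → D D''
  Add: D'' → D
  Add: D'' → f

No remaining common prefixes — done.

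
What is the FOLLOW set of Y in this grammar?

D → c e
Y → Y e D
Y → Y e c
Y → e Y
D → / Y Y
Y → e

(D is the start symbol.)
In Y → Y e D: Y is followed by e D, add FIRST(e D) \ {ε} = { 'e' }
In Y → Y e c: Y is followed by e c, add FIRST(e c) \ {ε} = { 'e' }
In Y → e Y: Y is at the end; this adds FOLLOW(Y) to itself — nothing new
In D → / Y Y: Y is followed by Y, add FIRST(Y) \ {ε} = { 'e' }
In D → / Y Y: Y is at the end, add FOLLOW(D)

The FOLLOW sets referred to above (computed the same way, to a fixed point):
  FOLLOW(D) = { $, 'e' }

Taking the union: FOLLOW(Y) = { $, 'e' }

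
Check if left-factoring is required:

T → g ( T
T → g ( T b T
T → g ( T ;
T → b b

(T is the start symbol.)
Yes, T has productions with common prefix 'g ( T'

Left-factoring is needed when two productions for the same non-terminal
share a common prefix on the right-hand side.

Productions for T:
  T → g ( T
  T → g ( T b T
  T → g ( T ;
  T → b b

Found common prefix 'g ( T' in productions for T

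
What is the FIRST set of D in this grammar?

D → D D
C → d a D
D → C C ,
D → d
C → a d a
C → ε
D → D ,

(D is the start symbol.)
To compute FIRST(D), examine every production with D on the left-hand side, reading each right-hand side left to right until a non-nullable symbol is reached.

FIRST sets of the other non-terminals involved (by the same procedure, iterated to a fixed point):
  FIRST(C) = { 'a', 'd', ε }

From D → D D:
  - D is the symbol being defined: contributes nothing new
    D is not nullable, so stop
From D → C C ,:
  - C is a non-terminal: add FIRST(C) \ {ε} = { 'a', 'd' }
    C is nullable, so continue to the next symbol
  - C is a non-terminal: add FIRST(C) \ {ε} = { 'a', 'd' }
    C is nullable, so continue to the next symbol
  - ',' is a terminal: add ',' and stop
From D → d:
  - d is a terminal: add 'd' and stop
From D → D ,:
  - D is the symbol being defined: contributes nothing new
    D is not nullable, so stop

Collecting: FIRST(D) = { ',', 'a', 'd' }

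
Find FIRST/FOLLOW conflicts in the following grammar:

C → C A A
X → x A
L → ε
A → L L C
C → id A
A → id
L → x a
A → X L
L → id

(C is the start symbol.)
Yes. L → x a with FOLLOW(L) on { 'x' }; L → id with FOLLOW(L) on { 'id' }

A FIRST/FOLLOW conflict occurs when a non-terminal N has a nullable alternative N → β (β ⇒* ε) and another alternative N → α with FIRST(α) ∩ FOLLOW(N) ≠ ∅: on such a lookahead the parser cannot decide between expanding α and letting N vanish via β.

Nullable non-terminals: L.

L: nullable alternative(s) L → ε; FOLLOW(L) = { $, 'id', 'x' }
  L → ε: FIRST \ {ε} = { } — this is the only nullable alternative, skip
  L → x a: FIRST \ {ε} = { 'x' } — overlaps FOLLOW(L) on { 'x' }: CONFLICT
  L → id: FIRST \ {ε} = { 'id' } — overlaps FOLLOW(L) on { 'id' }: CONFLICT

A, C, X have no nullable alternative, so no FIRST/FOLLOW check is needed there.

So the grammar has 2 FIRST/FOLLOW conflicts (marked CONFLICT above).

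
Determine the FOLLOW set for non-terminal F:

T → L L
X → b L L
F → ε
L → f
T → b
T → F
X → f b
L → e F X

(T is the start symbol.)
In T → F: F is at the end, add FOLLOW(T)
In L → e F X: F is followed by X, add FIRST(X) \ {ε} = { 'b', 'f' }

The FOLLOW sets referred to above (computed the same way, to a fixed point):
  FOLLOW(T) = { $ }

Taking the union: FOLLOW(F) = { $, 'b', 'f' }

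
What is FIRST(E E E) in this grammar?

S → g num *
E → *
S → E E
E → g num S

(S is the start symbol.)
FIRST sets of the non-terminals involved (from the grammar, by fixed-point iteration):
  FIRST(E) = { '*', 'g' }

To compute FIRST(E E E), process the symbols left to right:
Symbol E is a non-terminal. Add FIRST(E) \ {ε} = { '*', 'g' }
E is not nullable (ε ∉ FIRST(E)), so stop here.
FIRST(E E E) = { '*', 'g' }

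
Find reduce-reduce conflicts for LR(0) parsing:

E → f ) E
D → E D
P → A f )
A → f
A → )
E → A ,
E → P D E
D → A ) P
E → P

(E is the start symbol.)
Augment with E' → E and build the canonical LR(0) collection (I0 = CLOSURE({[E' → . E]}), then GOTO on every symbol after a dot until no new states appear). It has 20 states:
  I0: { [A → . )], [A → . f], [E → . A ,], [E → . P D E], [E → . P], [E → . f ) E], [E' → . E], [P → . A f )] }  — shift
  I1: { [A → ) .] }  — reduce
  I2: { [E → A . ,], [P → A . f )] }  — shift
  I3: { [E' → E .] }  — accept
  I4: { [A → . )], [A → . f], [D → . A ) P], [D → . E D], [E → . A ,], [E → . P D E], [E → . P], [E → . f ) E], [E → P . D E], [E → P .], [P → . A f )] }  — shift, reduce
  I5: { [A → f .], [E → f . ) E] }  — shift, reduce
  I6: { [A → . )], [A → . f], [E → . A ,], [E → . P D E], [E → . P], [E → . f ) E], [E → f ) . E], [P → . A f )] }  — shift
  I7: { [E → f ) E .] }  — reduce
  I8: { [D → A . ) P], [E → A . ,], [P → A . f )] }  — shift
  I9: { [A → . )], [A → . f], [E → . A ,], [E → . P D E], [E → . P], [E → . f ) E], [E → P D . E], [P → . A f )] }  — shift
  I10: { [A → . )], [A → . f], [D → . A ) P], [D → . E D], [D → E . D], [E → . A ,], [E → . P D E], [E → . P], [E → . f ) E], [P → . A f )] }  — shift
  I11: { [D → E D .] }  — reduce
  I12: { [E → P D E .] }  — reduce
  I13: { [A → . )], [A → . f], [D → A ) . P], [P → . A f )] }  — shift
  I14: { [E → A , .] }  — reduce
  I15: { [P → A f . )] }  — shift
  I16: { [P → A f ) .] }  — reduce
  I17: { [P → A . f )] }  — shift
  I18: { [D → A ) P .] }  — reduce
  I19: { [A → f .] }  — reduce

No state contains more than one complete item.

Answer: No reduce-reduce conflicts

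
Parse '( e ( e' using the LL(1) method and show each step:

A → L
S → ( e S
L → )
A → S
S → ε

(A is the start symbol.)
Stack is shown with the top on the left.

Stack    Input      Action
--------------------------
A $      ( e ( e $  output A → S
S $      ( e ( e $  output S → ( e S
( e S $  ( e ( e $  match '('
e S $    e ( e $    match 'e'
S $      ( e $      output S → ( e S
( e S $  ( e $      match '('
e S $    e $        match 'e'
S $      $          output S → ε
$        $          accept

The string is accepted.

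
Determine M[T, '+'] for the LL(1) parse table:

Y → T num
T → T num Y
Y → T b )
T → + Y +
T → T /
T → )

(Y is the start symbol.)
To find M[T, '+'], we find productions for T where '+' is in the predict set (PREDICT(N → α) = (FIRST(α) \ {ε}) ∪ (FOLLOW(N) if α ⇒* ε)).

Relevant sets:
  FIRST(T) = { ')', '+' }

T → T num Y: PREDICT = { ')', '+' }
  '+' is in predict set, so this production goes in M[T, '+']
T → + Y +: PREDICT = { '+' }
  '+' is in predict set, so this production goes in M[T, '+']
T → T /: PREDICT = { ')', '+' }
  '+' is in predict set, so this production goes in M[T, '+']
T → ): PREDICT = { ')' }

M[T, '+'] = T → T num Y, T → + Y +, T → T /  (a multiply-defined cell — the grammar is not LL(1))

Answer: T → T num Y, T → + Y +, T → T /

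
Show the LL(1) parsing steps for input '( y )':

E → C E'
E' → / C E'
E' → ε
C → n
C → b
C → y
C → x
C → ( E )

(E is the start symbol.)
Stack is shown with the top on the left.

Stack        Input    Action
----------------------------
E $          ( y ) $  output E → C E'
C E' $       ( y ) $  output C → ( E )
( E ) E' $   ( y ) $  match '('
E ) E' $     y ) $    output E → C E'
C E' ) E' $  y ) $    output C → y
y E' ) E' $  y ) $    match 'y'
E' ) E' $    ) $      output E' → ε
) E' $       ) $      match ')'
E' $         $        output E' → ε
$            $        accept

The string is accepted.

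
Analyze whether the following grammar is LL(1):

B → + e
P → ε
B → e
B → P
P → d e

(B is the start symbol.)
Yes, the grammar is LL(1).

A grammar is LL(1) if for each non-terminal N with multiple productions, the predict sets of those productions are pairwise disjoint, where PREDICT(N → α) = (FIRST(α) \ {ε}) ∪ (FOLLOW(N) if α ⇒* ε).

Relevant sets:
  FIRST(P) = { 'd', ε }
  FOLLOW(B) = { $ }
  FOLLOW(P) = { $ }

For B:
  PREDICT(B → '+' e) = { '+' }
  PREDICT(B → e) = { 'e' }
  PREDICT(B → P) = { $, 'd' }
For P:
  PREDICT(P → ε) = { $ }
  PREDICT(P → d e) = { 'd' }

All predict sets are disjoint. The grammar IS LL(1).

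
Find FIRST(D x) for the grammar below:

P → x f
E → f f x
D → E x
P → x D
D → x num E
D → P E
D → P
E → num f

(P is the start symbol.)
{ 'f', 'num', 'x' }

FIRST sets of the non-terminals involved (from the grammar, by fixed-point iteration):
  FIRST(D) = { 'f', 'num', 'x' }

To compute FIRST(D x), process the symbols left to right:
Symbol D is a non-terminal. Add FIRST(D) \ {ε} = { 'f', 'num', 'x' }
D is not nullable (ε ∉ FIRST(D)), so stop here.
FIRST(D x) = { 'f', 'num', 'x' }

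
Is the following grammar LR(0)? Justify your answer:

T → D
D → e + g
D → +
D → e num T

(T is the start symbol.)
Augment with T' → T and build the canonical LR(0) collection (I0 = CLOSURE({[T' → . T]}), then GOTO on every symbol after a dot until no new states appear). It has 9 states:
  I0: { [D → . +], [D → . e + g], [D → . e num T], [T → . D], [T' → . T] }  — shift
  I1: { [D → + .] }  — reduce
  I2: { [T → D .] }  — reduce
  I3: { [T' → T .] }  — accept
  I4: { [D → e . + g], [D → e . num T] }  — shift
  I5: { [D → e + . g] }  — shift
  I6: { [D → . +], [D → . e + g], [D → . e num T], [D → e num . T], [T → . D] }  — shift
  I7: { [D → e num T .] }  — reduce
  I8: { [D → e + g .] }  — reduce

Every state is either a pure shift/goto state or contains exactly one complete item and nothing to shift — no conflicts. The grammar is LR(0).

Answer: Yes, the grammar is LR(0)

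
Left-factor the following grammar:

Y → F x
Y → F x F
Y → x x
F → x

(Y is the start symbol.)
Left-factoring transforms A → αβ₁ | αβ₂ into A → αA' and A' → β₁ | β₂
(α is the longest common prefix among the alternatives). Repeat until
no nonterminal has two alternatives with a common prefix.

Round 1: Y has alternatives sharing prefix 'F x'. Introduce Y': Y → F x Y'
  Add: Y' → ε
  Add: Y' → F

No remaining common prefixes — done.

Resulting grammar:
Y → F x Y'
Y' → ε
Y' → F
Y → x x
F → x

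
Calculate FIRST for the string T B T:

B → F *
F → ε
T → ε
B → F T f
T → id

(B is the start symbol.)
{ '*', 'f', 'id' }

FIRST sets of the non-terminals involved (from the grammar, by fixed-point iteration):
  FIRST(T) = { 'id', ε }
  FIRST(B) = { '*', 'f', 'id' }

To compute FIRST(T B T), process the symbols left to right:
Symbol T is a non-terminal. Add FIRST(T) \ {ε} = { 'id' }
T is nullable (ε ∈ FIRST(T)), continue to the next symbol.
Symbol B is a non-terminal. Add FIRST(B) \ {ε} = { '*', 'f', 'id' }
B is not nullable (ε ∉ FIRST(B)), so stop here.
FIRST(T B T) = { '*', 'f', 'id' }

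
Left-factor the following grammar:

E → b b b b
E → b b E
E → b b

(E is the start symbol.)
E → b b E'
E' → b b
E' → E
E' → ε

Left-factoring transforms A → αβ₁ | αβ₂ into A → αA' and A' → β₁ | β₂
(α is the longest common prefix among the alternatives). Repeat until
no nonterminal has two alternatives with a common prefix.

Round 1: E has alternatives sharing prefix 'b b'. Introduce E': E → b b E'
  Add: E' → b b
  Add: E' → E
  Add: E' → ε

No remaining common prefixes — done.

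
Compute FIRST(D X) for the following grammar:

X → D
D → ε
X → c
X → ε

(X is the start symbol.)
FIRST sets of the non-terminals involved (from the grammar, by fixed-point iteration):
  FIRST(D) = { ε }
  FIRST(X) = { 'c', ε }

To compute FIRST(D X), process the symbols left to right:
Symbol D is a non-terminal. Add FIRST(D) \ {ε} = { }
D is nullable (ε ∈ FIRST(D)), continue to the next symbol.
Symbol X is a non-terminal. Add FIRST(X) \ {ε} = { 'c' }
X is nullable (ε ∈ FIRST(X)), continue to the next symbol.
All symbols are nullable, so ε is in the result.
FIRST(D X) = { 'c', ε }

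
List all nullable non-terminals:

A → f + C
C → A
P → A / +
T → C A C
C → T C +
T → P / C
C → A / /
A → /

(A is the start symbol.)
None

There are no ε-productions, so no non-terminal can derive ε.
No non-terminals are nullable.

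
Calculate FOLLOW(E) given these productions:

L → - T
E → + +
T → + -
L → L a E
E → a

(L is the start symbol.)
{ $, 'a' }

To compute FOLLOW(E), find every occurrence of E on a right-hand side N → α E β: add FIRST(β) \ {ε}, and if β is empty or nullable also add FOLLOW(N). Iterate to a fixed point.

In L → L a E: E is at the end, add FOLLOW(L)

The FOLLOW sets referred to above (computed the same way, to a fixed point):
  FOLLOW(L) = { $, 'a' }

Taking the union: FOLLOW(E) = { $, 'a' }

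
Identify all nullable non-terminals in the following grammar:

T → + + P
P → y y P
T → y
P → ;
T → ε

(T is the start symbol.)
A non-terminal is nullable if it can derive ε (the empty string): either it has an ε-production, or it has a production whose right-hand side consists entirely of nullable non-terminals.

ε-productions: T → ε
So T is immediately nullable.
No further non-terminal can be added: every production for the remaining non-terminals contains a terminal or a non-nullable non-terminal.
Nullable = { 'T' }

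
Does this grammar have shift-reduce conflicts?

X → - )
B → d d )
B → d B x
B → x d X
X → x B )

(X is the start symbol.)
No shift-reduce conflicts

Augment with X' → X and build the canonical LR(0) collection (I0 = CLOSURE({[X' → . X]}), then GOTO on every symbol after a dot until no new states appear). It has 15 states:
  I0: { [X → . - )], [X → . x B )], [X' → . X] }  — shift
  I1: { [X → - . )] }  — shift
  I2: { [X' → X .] }  — accept
  I3: { [B → . d B x], [B → . d d )], [B → . x d X], [X → x . B )] }  — shift
  I4: { [X → x B . )] }  — shift
  I5: { [B → . d B x], [B → . d d )], [B → . x d X], [B → d . B x], [B → d . d )] }  — shift
  I6: { [B → x . d X] }  — shift
  I7: { [B → x d . X], [X → . - )], [X → . x B )] }  — shift
  I8: { [B → x d X .] }  — reduce
  I9: { [B → d B . x] }  — shift
  I10: { [B → . d B x], [B → . d d )], [B → . x d X], [B → d . B x], [B → d . d )], [B → d d . )] }  — shift
  I11: { [B → d d ) .] }  — reduce
  I12: { [B → d B x .] }  — reduce
  I13: { [X → x B ) .] }  — reduce
  I14: { [X → - ) .] }  — reduce

No state contains both a complete item and a shift item.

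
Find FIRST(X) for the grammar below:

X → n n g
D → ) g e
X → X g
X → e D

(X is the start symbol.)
{ 'e', 'n' }

To compute FIRST(X), examine every production with X on the left-hand side, reading each right-hand side left to right until a non-nullable symbol is reached.

From X → n n g:
  - n is a terminal: add 'n' and stop
From X → X g:
  - X is the symbol being defined: contributes nothing new
    X is not nullable, so stop
From X → e D:
  - e is a terminal: add 'e' and stop

Collecting: FIRST(X) = { 'e', 'n' }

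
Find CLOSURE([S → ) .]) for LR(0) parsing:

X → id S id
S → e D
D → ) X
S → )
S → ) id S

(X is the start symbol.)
Start with: [S → ) .]
The dot is at the end, so nothing is added.

CLOSURE = { [S → ) .] }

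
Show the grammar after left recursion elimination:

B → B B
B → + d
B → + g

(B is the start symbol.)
B is directly left-recursive. The standard transformation for
  A → A α₁ | ... | A α_m | β₁ | ... | β_n
is
  A  → β₁ A' | ... | β_n A'
  A' → α₁ A' | ... | α_m A' | ε

B → + d becomes B → + d B'
B → + g becomes B → + g B'
B → B B becomes B' → B B'
Add B' → ε

Resulting grammar:
B → + d B'
B → + g B'
B' → B B'
B' → ε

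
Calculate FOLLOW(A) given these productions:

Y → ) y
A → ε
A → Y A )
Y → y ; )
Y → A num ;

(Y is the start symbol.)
To compute FOLLOW(A), find every occurrence of A on a right-hand side N → α A β: add FIRST(β) \ {ε}, and if β is empty or nullable also add FOLLOW(N). Iterate to a fixed point.

In A → Y A ): A is followed by ')', add FIRST(')') \ {ε} = { ')' }
In Y → A num ;: A is followed by num ';', add FIRST(num ';') \ {ε} = { 'num' }

Taking the union: FOLLOW(A) = { ')', 'num' }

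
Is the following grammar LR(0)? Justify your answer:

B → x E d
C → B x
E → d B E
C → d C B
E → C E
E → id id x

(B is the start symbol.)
Augment with B' → B and build the canonical LR(0) collection (I0 = CLOSURE({[B' → . B]}), then GOTO on every symbol after a dot until no new states appear). It has 19 states:
  I0: { [B → . x E d], [B' → . B] }  — shift
  I1: { [B' → B .] }  — accept
  I2: { [B → . x E d], [B → x . E d], [C → . B x], [C → . d C B], [E → . C E], [E → . d B E], [E → . id id x] }  — shift
  I3: { [C → B . x] }  — shift
  I4: { [B → . x E d], [C → . B x], [C → . d C B], [E → . C E], [E → . d B E], [E → . id id x], [E → C . E] }  — shift
  I5: { [B → x E . d] }  — shift
  I6: { [B → . x E d], [C → . B x], [C → . d C B], [C → d . C B], [E → d . B E] }  — shift
  I7: { [E → id . id x] }  — shift
  I8: { [E → id id . x] }  — shift
  I9: { [E → id id x .] }  — reduce
  I10: { [B → . x E d], [C → . B x], [C → . d C B], [C → B . x], [E → . C E], [E → . d B E], [E → . id id x], [E → d B . E] }  — shift
  I11: { [B → . x E d], [C → d C . B] }  — shift
  I12: { [B → . x E d], [C → . B x], [C → . d C B], [C → d . C B] }  — shift
  I13: { [C → d C B .] }  — reduce
  I14: { [E → d B E .] }  — reduce
  I15: { [B → . x E d], [B → x . E d], [C → . B x], [C → . d C B], [C → B x .], [E → . C E], [E → . d B E], [E → . id id x] }  — shift, reduce
  I16: { [B → x E d .] }  — reduce
  I17: { [E → C E .] }  — reduce
  I18: { [C → B x .] }  — reduce

Conflict in state I15:
  Shift-reduce conflict between [C → B x .] and [B → . x E d]
So the grammar is NOT LR(0).

Answer: No. Shift-reduce conflict between [C → B x .] and [B → . x E d]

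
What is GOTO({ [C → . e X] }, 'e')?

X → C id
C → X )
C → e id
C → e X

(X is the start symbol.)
{ [C → . X )], [C → . e X], [C → . e id], [C → e . X], [X → . C id] }

GOTO(I, 'e') = CLOSURE({ [A → αX.β] : [A → α.Xβ] ∈ I, X = 'e' })

Items with dot before 'e', with the dot advanced:
  [C → . e X] → [C → e . X]
Closure of the advanced items:
  [C → e . X] has the dot before X: add [X → . C id]
  [X → . C id] has the dot before C: add [C → . X )], [C → . e id], [C → . e X]

GOTO = { [C → . X )], [C → . e X], [C → . e id], [C → e . X], [X → . C id] }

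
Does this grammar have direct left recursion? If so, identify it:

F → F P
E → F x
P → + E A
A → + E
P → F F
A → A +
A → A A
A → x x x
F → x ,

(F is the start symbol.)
Yes, F, A are left-recursive

Direct left recursion occurs when N → N α for some non-terminal N (the right-hand side begins with the left-hand side itself).

F → F P: LEFT RECURSIVE (starts with F)
E → F x: starts with F
P → + E A: starts with '+'
A → + E: starts with '+'
P → F F: starts with F
A → A +: LEFT RECURSIVE (starts with A)
A → A A: LEFT RECURSIVE (starts with A)
A → x x x: starts with x
F → x ,: starts with x

The grammar has direct left recursion on: F, A.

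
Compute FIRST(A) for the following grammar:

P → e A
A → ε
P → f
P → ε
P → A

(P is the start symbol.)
To compute FIRST(A), examine every production with A on the left-hand side, reading each right-hand side left to right until a non-nullable symbol is reached.

From A → ε:
  - ε-production, so ε ∈ FIRST(A)

Collecting: FIRST(A) = { ε }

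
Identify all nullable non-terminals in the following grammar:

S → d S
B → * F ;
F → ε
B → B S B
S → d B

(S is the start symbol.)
ε-productions: F → ε
So F is immediately nullable.
No further non-terminal can be added: every production for the remaining non-terminals contains a terminal or a non-nullable non-terminal.
Nullable = { 'F' }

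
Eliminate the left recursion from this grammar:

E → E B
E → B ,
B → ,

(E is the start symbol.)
E is directly left-recursive. The standard transformation for
  A → A α₁ | ... | A α_m | β₁ | ... | β_n
is
  A  → β₁ A' | ... | β_n A'
  A' → α₁ A' | ... | α_m A' | ε

E → B , becomes E → B , E'
E → E B becomes E' → B E'
Add E' → ε

Productions for other non-terminals are unchanged:
  B → ,

Resulting grammar:
E → B , E'
E' → B E'
E' → ε
B → ,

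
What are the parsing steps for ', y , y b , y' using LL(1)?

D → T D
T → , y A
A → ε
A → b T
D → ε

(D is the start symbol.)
LL(1) parsing maintains a stack (initially the start symbol over $) and the input. At each step: if the stack top is a terminal, match it against the current input token; if it is a non-terminal N, replace it with the RHS of M[N, lookahead] (the unique production whose predict set contains the lookahead).

Stack is shown with the top on the left.

Stack      Input            Action
----------------------------------
D $        , y , y b , y $  output D → T D
T D $      , y , y b , y $  output T → , y A
, y A D $  , y , y b , y $  match ','
y A D $    y , y b , y $    match 'y'
A D $      , y b , y $      output A → ε
D $        , y b , y $      output D → T D
T D $      , y b , y $      output T → , y A
, y A D $  , y b , y $      match ','
y A D $    y b , y $        match 'y'
A D $      b , y $          output A → b T
b T D $    b , y $          match 'b'
T D $      , y $            output T → , y A
, y A D $  , y $            match ','
y A D $    y $              match 'y'
A D $      $                output A → ε
D $        $                output D → ε
$          $                accept

The string is accepted.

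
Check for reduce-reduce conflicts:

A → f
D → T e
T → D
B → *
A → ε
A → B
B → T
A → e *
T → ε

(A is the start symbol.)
A reduce-reduce conflict occurs when an LR(0) state has two complete items [A → α .] and [B → β .] — both call for a reduction, and with no lookahead the parser cannot choose between them.

Augment with A' → A and build the canonical LR(0) collection (I0 = CLOSURE({[A' → . A]}), then GOTO on every symbol after a dot until no new states appear). It has 10 states:
  I0: { [A → . B], [A → . e *], [A → . f], [A → .], [A' → . A], [B → . *], [B → . T], [D → . T e], [T → . D], [T → .] }  — shift, 2 reduces
  I1: { [B → * .] }  — reduce
  I2: { [A' → A .] }  — accept
  I3: { [A → B .] }  — reduce
  I4: { [T → D .] }  — reduce
  I5: { [B → T .], [D → T . e] }  — shift, reduce
  I6: { [A → e . *] }  — shift
  I7: { [A → f .] }  — reduce
  I8: { [A → e * .] }  — reduce
  I9: { [D → T e .] }  — reduce

I0 contains complete items [A → .], [T → .] — reduce-reduce conflict.

Answer: Yes — I0: [A → .] vs [T → .]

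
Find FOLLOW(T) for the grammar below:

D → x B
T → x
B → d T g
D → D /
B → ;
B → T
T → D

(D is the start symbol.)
{ $, '/', 'g' }

In B → d T g: T is followed by g, add FIRST(g) \ {ε} = { 'g' }
In B → T: T is at the end, add FOLLOW(B)

The FOLLOW sets referred to above (computed the same way, to a fixed point):
  FOLLOW(B) = { $, '/', 'g' }

Taking the union: FOLLOW(T) = { $, '/', 'g' }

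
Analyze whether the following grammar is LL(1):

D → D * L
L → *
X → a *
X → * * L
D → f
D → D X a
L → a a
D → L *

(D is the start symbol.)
No. Predict set conflict for D: { 'f' }

A grammar is LL(1) if for each non-terminal N with multiple productions, the predict sets of those productions are pairwise disjoint, where PREDICT(N → α) = (FIRST(α) \ {ε}) ∪ (FOLLOW(N) if α ⇒* ε).

Relevant sets:
  FIRST(D) = { '*', 'a', 'f' }
  FIRST(L) = { '*', 'a' }

For D:
  PREDICT(D → D '*' L) = { '*', 'a', 'f' }
  PREDICT(D → f) = { 'f' }
  PREDICT(D → D X a) = { '*', 'a', 'f' }
  PREDICT(D → L '*') = { '*', 'a' }
For L:
  PREDICT(L → '*') = { '*' }
  PREDICT(L → a a) = { 'a' }
For X:
  PREDICT(X → a '*') = { 'a' }
  PREDICT(X → '*' '*' L) = { '*' }

Conflict found: Predict set conflict for D: { 'f' }
The grammar is NOT LL(1).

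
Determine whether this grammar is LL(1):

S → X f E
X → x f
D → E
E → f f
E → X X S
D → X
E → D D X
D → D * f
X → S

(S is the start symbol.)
A grammar is LL(1) if for each non-terminal N with multiple productions, the predict sets of those productions are pairwise disjoint, where PREDICT(N → α) = (FIRST(α) \ {ε}) ∪ (FOLLOW(N) if α ⇒* ε).

Relevant sets:
  FIRST(S) = { 'x' }
  FIRST(E) = { 'f', 'x' }
  FIRST(X) = { 'x' }
  FIRST(D) = { 'f', 'x' }

For X:
  PREDICT(X → x f) = { 'x' }
  PREDICT(X → S) = { 'x' }
For D:
  PREDICT(D → E) = { 'f', 'x' }
  PREDICT(D → X) = { 'x' }
  PREDICT(D → D '*' f) = { 'f', 'x' }
For E:
  PREDICT(E → f f) = { 'f' }
  PREDICT(E → X X S) = { 'x' }
  PREDICT(E → D D X) = { 'f', 'x' }
S has a single production, so nothing to check there.

Conflict found: Predict set conflict for X: { 'x' }
The grammar is NOT LL(1).

Answer: No. Predict set conflict for X: { 'x' }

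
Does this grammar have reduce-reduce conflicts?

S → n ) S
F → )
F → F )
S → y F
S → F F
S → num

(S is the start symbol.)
Yes — I11: [F → ) .] vs [F → F ) .]

A reduce-reduce conflict occurs when an LR(0) state has two complete items [A → α .] and [B → β .] — both call for a reduction, and with no lookahead the parser cannot choose between them.

Augment with S' → S and build the canonical LR(0) collection (I0 = CLOSURE({[S' → . S]}), then GOTO on every symbol after a dot until no new states appear). It has 13 states:
  I0: { [F → . )], [F → . F )], [S → . F F], [S → . n ) S], [S → . num], [S → . y F], [S' → . S] }  — shift
  I1: { [F → ) .] }  — reduce
  I2: { [F → . )], [F → . F )], [F → F . )], [S → F . F] }  — shift
  I3: { [S' → S .] }  — accept
  I4: { [S → n . ) S] }  — shift
  I5: { [S → num .] }  — reduce
  I6: { [F → . )], [F → . F )], [S → y . F] }  — shift
  I7: { [F → F . )], [S → y F .] }  — shift, reduce
  I8: { [F → F ) .] }  — reduce
  I9: { [F → . )], [F → . F )], [S → . F F], [S → . n ) S], [S → . num], [S → . y F], [S → n ) . S] }  — shift
  I10: { [S → n ) S .] }  — reduce
  I11: { [F → ) .], [F → F ) .] }  — 2 reduces
  I12: { [F → F . )], [S → F F .] }  — shift, reduce

I11 contains complete items [F → ) .], [F → F ) .] — reduce-reduce conflict.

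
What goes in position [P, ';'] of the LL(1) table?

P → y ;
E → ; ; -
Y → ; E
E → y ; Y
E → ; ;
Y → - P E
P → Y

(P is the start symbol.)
To find M[P, ';'], we find productions for P where ';' is in the predict set (PREDICT(N → α) = (FIRST(α) \ {ε}) ∪ (FOLLOW(N) if α ⇒* ε)).

Relevant sets:
  FIRST(Y) = { '-', ';' }

P → y ;: PREDICT = { 'y' }
P → Y: PREDICT = { '-', ';' }
  ';' is in predict set, so this production goes in M[P, ';']

M[P, ';'] = P → Y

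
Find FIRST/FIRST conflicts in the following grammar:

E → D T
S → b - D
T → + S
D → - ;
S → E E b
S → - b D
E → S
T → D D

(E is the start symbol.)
Yes. E → D T / E → S on { '-' }; S → b '-' D / S → E E b on { 'b' }; S → E E b / S → '-' b D on { '-' }

A FIRST/FIRST conflict occurs when two productions N → α and N → β for the same non-terminal have FIRST(α) ∩ FIRST(β) ≠ ∅ (with ε ∈ FIRST of a nullable right-hand side, so two nullable alternatives also conflict).

FIRST sets of the non-terminals at (or reachable through a nullable prefix from) the front of some alternative:
  FIRST(D) = { '-' }
  FIRST(S) = { '-', 'b' }
  FIRST(E) = { '-', 'b' }

Productions for E:
  E → D T: FIRST = { '-' }
  E → S: FIRST = { '-', 'b' }
Productions for S:
  S → b - D: FIRST = { 'b' }
  S → E E b: FIRST = { '-', 'b' }
  S → - b D: FIRST = { '-' }
Productions for T:
  T → + S: FIRST = { '+' }
  T → D D: FIRST = { '-' }
D has only one production, so no FIRST/FIRST conflict is possible there.

Conflict for E: E → D T and E → S
  Overlap: { '-' }
Conflict for S: S → b - D and S → E E b
  Overlap: { 'b' }
Conflict for S: S → E E b and S → - b D
  Overlap: { '-' }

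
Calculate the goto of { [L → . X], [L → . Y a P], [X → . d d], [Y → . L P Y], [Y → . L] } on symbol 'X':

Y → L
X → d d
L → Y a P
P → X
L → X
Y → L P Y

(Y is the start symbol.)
GOTO(I, 'X') = CLOSURE({ [A → αX.β] : [A → α.Xβ] ∈ I, X = 'X' })

Items with dot before 'X', with the dot advanced:
  [L → . X] → [L → X .]
Closure adds nothing (no advanced item has the dot before a non-terminal).

GOTO = { [L → X .] }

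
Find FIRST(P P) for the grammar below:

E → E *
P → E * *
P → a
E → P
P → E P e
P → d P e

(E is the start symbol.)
{ 'a', 'd' }

FIRST sets of the non-terminals involved (from the grammar, by fixed-point iteration):
  FIRST(P) = { 'a', 'd' }

To compute FIRST(P P), process the symbols left to right:
Symbol P is a non-terminal. Add FIRST(P) \ {ε} = { 'a', 'd' }
P is not nullable (ε ∉ FIRST(P)), so stop here.
FIRST(P P) = { 'a', 'd' }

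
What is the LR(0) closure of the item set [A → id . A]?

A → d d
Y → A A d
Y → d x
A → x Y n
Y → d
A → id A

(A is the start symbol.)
{ [A → . d d], [A → . id A], [A → . x Y n], [A → id . A] }

To compute CLOSURE, for each item [A → α.Bβ] where B is a non-terminal, add [B → .γ] for all productions B → γ; repeat for the newly added items until nothing changes.

Start with: [A → id . A]
  [A → id . A] has the dot before A: add [A → . d d], [A → . x Y n], [A → . id A]
No further items can be added.

CLOSURE = { [A → . d d], [A → . id A], [A → . x Y n], [A → id . A] }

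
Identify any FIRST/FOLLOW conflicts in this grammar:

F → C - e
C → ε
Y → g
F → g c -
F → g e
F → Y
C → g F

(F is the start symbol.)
A FIRST/FOLLOW conflict occurs when a non-terminal N has a nullable alternative N → β (β ⇒* ε) and another alternative N → α with FIRST(α) ∩ FOLLOW(N) ≠ ∅: on such a lookahead the parser cannot decide between expanding α and letting N vanish via β.

Nullable non-terminals: C.

C: nullable alternative(s) C → ε; FOLLOW(C) = { '-' }
  C → ε: FIRST \ {ε} = { } — this is the only nullable alternative, skip
  C → g F: FIRST \ {ε} = { 'g' } — disjoint from FOLLOW(C)

F, Y have no nullable alternative, so no FIRST/FOLLOW check is needed there.

No FIRST/FOLLOW conflicts found.

Answer: No FIRST/FOLLOW conflicts.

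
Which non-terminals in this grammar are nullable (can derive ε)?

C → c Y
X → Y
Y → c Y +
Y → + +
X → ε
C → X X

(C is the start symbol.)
ε-productions: X → ε
So X is immediately nullable.
C → X X: every symbol on the right is nullable, so C is nullable too.
No further non-terminal can be added: every production for the remaining non-terminals contains a terminal or a non-nullable non-terminal.
Nullable = { 'C', 'X' }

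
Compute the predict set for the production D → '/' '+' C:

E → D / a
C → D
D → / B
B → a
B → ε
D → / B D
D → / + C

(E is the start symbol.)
PREDICT(D → '/' '+' C) = (FIRST(RHS) \ {ε}) ∪ (FOLLOW(D) if ε ∈ FIRST(RHS), i.e. RHS ⇒* ε)
FIRST('/' '+' C) = { '/' }
ε ∉ FIRST('/' '+' C), so FOLLOW(D) is not added.
PREDICT(D → '/' '+' C) = { '/' }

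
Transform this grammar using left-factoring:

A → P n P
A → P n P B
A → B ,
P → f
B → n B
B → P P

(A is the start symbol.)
A → P n P A'
A' → ε
A' → B
A → B ,
P → f
B → n B
B → P P

Left-factoring transforms A → αβ₁ | αβ₂ into A → αA' and A' → β₁ | β₂
(α is the longest common prefix among the alternatives). Repeat until
no nonterminal has two alternatives with a common prefix.

Round 1: A has alternatives sharing prefix 'P n P'. Introduce A': A → P n P A'
  Add: A' → ε
  Add: A' → B

No remaining common prefixes — done.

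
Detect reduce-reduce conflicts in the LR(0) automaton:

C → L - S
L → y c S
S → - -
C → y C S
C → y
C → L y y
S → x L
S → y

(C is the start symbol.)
No reduce-reduce conflicts

A reduce-reduce conflict occurs when an LR(0) state has two complete items [A → α .] and [B → β .] — both call for a reduction, and with no lookahead the parser cannot choose between them.

Augment with C' → C and build the canonical LR(0) collection (I0 = CLOSURE({[C' → . C]}), then GOTO on every symbol after a dot until no new states appear). It has 18 states:
  I0: { [C → . L - S], [C → . L y y], [C → . y C S], [C → . y], [C' → . C], [L → . y c S] }  — shift
  I1: { [C' → C .] }  — accept
  I2: { [C → L . - S], [C → L . y y] }  — shift
  I3: { [C → . L - S], [C → . L y y], [C → . y C S], [C → . y], [C → y . C S], [C → y .], [L → . y c S], [L → y . c S] }  — shift, reduce
  I4: { [C → y C . S], [S → . - -], [S → . x L], [S → . y] }  — shift
  I5: { [L → y c . S], [S → . - -], [S → . x L], [S → . y] }  — shift
  I6: { [S → - . -] }  — shift
  I7: { [L → y c S .] }  — reduce
  I8: { [L → . y c S], [S → x . L] }  — shift
  I9: { [S → y .] }  — reduce
  I10: { [S → x L .] }  — reduce
  I11: { [L → y . c S] }  — shift
  I12: { [S → - - .] }  — reduce
  I13: { [C → y C S .] }  — reduce
  I14: { [C → L - . S], [S → . - -], [S → . x L], [S → . y] }  — shift
  I15: { [C → L y . y] }  — shift
  I16: { [C → L y y .] }  — reduce
  I17: { [C → L - S .] }  — reduce

No state contains more than one complete item.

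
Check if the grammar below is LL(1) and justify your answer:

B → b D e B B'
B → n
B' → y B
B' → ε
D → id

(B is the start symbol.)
No. Predict set conflict for B': { 'y' }

Relevant sets:
  FOLLOW(B') = { $, 'y' }

For B:
  PREDICT(B → b D e B B') = { 'b' }
  PREDICT(B → n) = { 'n' }
For B':
  PREDICT(B' → y B) = { 'y' }
  PREDICT(B' → ε) = { $, 'y' }
D has a single production, so nothing to check there.

Conflict found: Predict set conflict for B': { 'y' }
The grammar is NOT LL(1).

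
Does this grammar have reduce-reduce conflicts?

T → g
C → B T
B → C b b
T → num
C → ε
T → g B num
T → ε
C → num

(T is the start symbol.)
Yes — I2: [C → .] vs [T → g .]; I10: [T → g B num .] vs [T → num .]

A reduce-reduce conflict occurs when an LR(0) state has two complete items [A → α .] and [B → β .] — both call for a reduction, and with no lookahead the parser cannot choose between them.

Augment with T' → T and build the canonical LR(0) collection (I0 = CLOSURE({[T' → . T]}), then GOTO on every symbol after a dot until no new states appear). It has 11 states:
  I0: { [T → . g B num], [T → . g], [T → . num], [T → .], [T' → . T] }  — shift, reduce
  I1: { [T' → T .] }  — accept
  I2: { [B → . C b b], [C → . B T], [C → . num], [C → .], [T → g . B num], [T → g .] }  — shift, 2 reduces
  I3: { [T → num .] }  — reduce
  I4: { [C → B . T], [T → . g B num], [T → . g], [T → . num], [T → .], [T → g B . num] }  — shift, reduce
  I5: { [B → C . b b] }  — shift
  I6: { [C → num .] }  — reduce
  I7: { [B → C b . b] }  — shift
  I8: { [B → C b b .] }  — reduce
  I9: { [C → B T .] }  — reduce
  I10: { [T → g B num .], [T → num .] }  — 2 reduces

I2 contains complete items [C → .], [T → g .] — reduce-reduce conflict.
I10 contains complete items [T → g B num .], [T → num .] — reduce-reduce conflict.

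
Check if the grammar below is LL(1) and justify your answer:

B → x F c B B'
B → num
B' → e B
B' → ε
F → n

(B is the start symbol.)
A grammar is LL(1) if for each non-terminal N with multiple productions, the predict sets of those productions are pairwise disjoint, where PREDICT(N → α) = (FIRST(α) \ {ε}) ∪ (FOLLOW(N) if α ⇒* ε).

Relevant sets:
  FOLLOW(B') = { $, 'e' }

For B:
  PREDICT(B → x F c B B') = { 'x' }
  PREDICT(B → num) = { 'num' }
For B':
  PREDICT(B' → e B) = { 'e' }
  PREDICT(B' → ε) = { $, 'e' }
F has a single production, so nothing to check there.

Conflict found: Predict set conflict for B': { 'e' }
The grammar is NOT LL(1).

Answer: No. Predict set conflict for B': { 'e' }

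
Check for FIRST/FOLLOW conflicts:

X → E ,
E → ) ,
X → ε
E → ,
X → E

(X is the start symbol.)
A FIRST/FOLLOW conflict occurs when a non-terminal N has a nullable alternative N → β (β ⇒* ε) and another alternative N → α with FIRST(α) ∩ FOLLOW(N) ≠ ∅: on such a lookahead the parser cannot decide between expanding α and letting N vanish via β.

Nullable non-terminals: X.
FIRST sets used below: FIRST(E) = { ')', ',' }

X: nullable alternative(s) X → ε; FOLLOW(X) = { $ }
  X → E ,: FIRST \ {ε} = { ')', ',' } — disjoint from FOLLOW(X)
  X → ε: FIRST \ {ε} = { } — this is the only nullable alternative, skip
  X → E: FIRST \ {ε} = { ')', ',' } — disjoint from FOLLOW(X)

E has no nullable alternative, so no FIRST/FOLLOW check is needed there.

No FIRST/FOLLOW conflicts found.

Answer: No FIRST/FOLLOW conflicts.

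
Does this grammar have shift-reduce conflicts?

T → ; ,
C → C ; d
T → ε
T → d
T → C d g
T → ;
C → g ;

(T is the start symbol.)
Yes — I0: [T → .] vs [C → . g ;]; I1: [T → ; .] vs [T → ; . ,]

A shift-reduce conflict occurs when an LR(0) state has both:
  - a complete (reduce) item [A → α .] (dot at the end), and
  - a shift item [B → β . c γ] (dot before a terminal).

Augment with T' → T and build the canonical LR(0) collection (I0 = CLOSURE({[T' → . T]}), then GOTO on every symbol after a dot until no new states appear). It has 12 states:
  I0: { [C → . C ; d], [C → . g ;], [T → . ; ,], [T → . ;], [T → . C d g], [T → . d], [T → .], [T' → . T] }  — shift, reduce
  I1: { [T → ; . ,], [T → ; .] }  — shift, reduce
  I2: { [C → C . ; d], [T → C . d g] }  — shift
  I3: { [T' → T .] }  — accept
  I4: { [T → d .] }  — reduce
  I5: { [C → g . ;] }  — shift
  I6: { [C → g ; .] }  — reduce
  I7: { [C → C ; . d] }  — shift
  I8: { [T → C d . g] }  — shift
  I9: { [T → C d g .] }  — reduce
  I10: { [C → C ; d .] }  — reduce
  I11: { [T → ; , .] }  — reduce

I0 contains reduce item [T → .] and shift items [C → . g ;], [T → . ;], [T → . ; ,], [T → . d] — shift-reduce conflict.
I1 contains reduce item [T → ; .] and shift item [T → ; . ,] — shift-reduce conflict.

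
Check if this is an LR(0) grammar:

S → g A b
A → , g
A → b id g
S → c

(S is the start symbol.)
A grammar is LR(0) if no state in the canonical LR(0) collection has:
  - both a shift item (dot before a terminal) and a complete item (shift-reduce conflict), or
  - two or more complete items (reduce-reduce conflict; the accept item [S' → S .] counts as a complete item here).

Augment with S' → S and build the canonical LR(0) collection (I0 = CLOSURE({[S' → . S]}), then GOTO on every symbol after a dot until no new states appear). It has 11 states:
  I0: { [S → . c], [S → . g A b], [S' → . S] }  — shift
  I1: { [S' → S .] }  — accept
  I2: { [S → c .] }  — reduce
  I3: { [A → . , g], [A → . b id g], [S → g . A b] }  — shift
  I4: { [A → , . g] }  — shift
  I5: { [S → g A . b] }  — shift
  I6: { [A → b . id g] }  — shift
  I7: { [A → b id . g] }  — shift
  I8: { [A → b id g .] }  — reduce
  I9: { [S → g A b .] }  — reduce
  I10: { [A → , g .] }  — reduce

Every state is either a pure shift/goto state or contains exactly one complete item and nothing to shift — no conflicts. The grammar is LR(0).

Answer: Yes, the grammar is LR(0)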